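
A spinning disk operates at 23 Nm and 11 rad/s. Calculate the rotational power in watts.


Given: tau = 23 Nm, omega = 11 rad/s
Using P = tau * omega
P = 23 * 11
P = 253 W

253 W


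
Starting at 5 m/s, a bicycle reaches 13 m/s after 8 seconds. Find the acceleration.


Given: initial velocity v0 = 5 m/s, final velocity v = 13 m/s, time t = 8 s
Using a = (v - v0) / t
a = (13 - 5) / 8
a = 8 / 8
a = 1 m/s^2

1 m/s^2


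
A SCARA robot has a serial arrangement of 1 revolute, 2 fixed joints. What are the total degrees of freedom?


Given: serial robot with 1 revolute, 2 fixed joints
DOF contribution per joint type: revolute=1, prismatic=1, spherical=3, fixed=0
DOF = 1*1 + 2*0
DOF = 1

1


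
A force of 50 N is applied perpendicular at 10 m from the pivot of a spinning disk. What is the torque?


Given: F = 50 N, r = 10 m, angle = 90 deg (perpendicular)
Using tau = F * r * sin(90)
sin(90) = 1
tau = 50 * 10 * 1
tau = 500 Nm

500 Nm


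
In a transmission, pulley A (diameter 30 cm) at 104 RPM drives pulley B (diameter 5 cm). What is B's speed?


Given: D1 = 30 cm, w1 = 104 RPM, D2 = 5 cm
Using D1*w1 = D2*w2
w2 = D1*w1 / D2
w2 = 30*104 / 5
w2 = 3120 / 5
w2 = 624 RPM

624 RPM


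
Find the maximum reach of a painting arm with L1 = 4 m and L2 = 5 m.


Given: L1 = 4 m, L2 = 5 m
For a 2-link planar arm, max reach = L1 + L2 (fully extended)
Max reach = 4 + 5
Max reach = 9 m

9 m


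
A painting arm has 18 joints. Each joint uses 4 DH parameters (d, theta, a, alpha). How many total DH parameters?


Given: 18 joints, 4 DH parameters per joint (d, theta, a, alpha)
Total DH parameters = number_of_joints * 4
Total = 18 * 4
Total = 72

72


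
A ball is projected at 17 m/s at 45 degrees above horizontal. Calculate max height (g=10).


Given: v0 = 17 m/s, theta = 45 deg, g = 10 m/s^2
sin^2(45) = 1/2
Using H = v0^2 * sin^2(theta) / (2*g)
H = 17^2 * 1/2 / (2*10)
H = 289 * 1/2 / 20
H = 289/2 / 20
H = 289/40 m

289/40 m


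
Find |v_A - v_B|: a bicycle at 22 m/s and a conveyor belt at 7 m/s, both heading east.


Given: v_A = 22 m/s east, v_B = 7 m/s east
Both move in the same direction; relative speed = |v_A - v_B|
|22 - 7| = |15|
= 15 m/s

15 m/s


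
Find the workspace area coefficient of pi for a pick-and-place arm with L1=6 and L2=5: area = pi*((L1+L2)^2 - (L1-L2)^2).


Given: L1 = 6, L2 = 5
(L1+L2)^2 = (11)^2 = 121
(L1-L2)^2 = (1)^2 = 1
Difference = 121 - 1 = 120
This equals 4*L1*L2 = 4*6*5 = 120
Workspace area = 120*pi

120


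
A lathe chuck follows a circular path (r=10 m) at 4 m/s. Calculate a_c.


Given: v = 4 m/s, r = 10 m
Using a_c = v^2 / r
a_c = 4^2 / 10
a_c = 16 / 10
a_c = 8/5 m/s^2

8/5 m/s^2


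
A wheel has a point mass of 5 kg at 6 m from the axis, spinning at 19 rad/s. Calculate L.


Given: m = 5 kg, r = 6 m, omega = 19 rad/s
For a point mass: I = m*r^2
I = 5*6^2 = 5*36 = 180
L = I*omega = 180*19
L = 3420 kg*m^2/s

3420 kg*m^2/s


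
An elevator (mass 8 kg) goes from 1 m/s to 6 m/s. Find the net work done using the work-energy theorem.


Given: m = 8 kg, v0 = 1 m/s, v = 6 m/s
Using W = (1/2)*m*(v^2 - v0^2)
v^2 = 6^2 = 36
v0^2 = 1^2 = 1
v^2 - v0^2 = 36 - 1 = 35
W = (1/2)*8*35 = 140 J

140 J


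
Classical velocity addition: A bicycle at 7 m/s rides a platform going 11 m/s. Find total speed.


Given: object velocity = 7 m/s, platform velocity = 11 m/s (same direction)
Using classical velocity addition: v_total = v_object + v_platform
v_total = 7 + 11
v_total = 18 m/s

18 m/s


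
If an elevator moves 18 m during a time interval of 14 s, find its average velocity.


Given: distance d = 18 m, time t = 14 s
Using v = d / t
v = 18 / 14
v = 9/7 m/s

9/7 m/s


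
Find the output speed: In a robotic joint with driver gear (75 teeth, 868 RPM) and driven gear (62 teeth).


Given: N1 = 75 teeth, w1 = 868 RPM, N2 = 62 teeth
Using N1*w1 = N2*w2
w2 = N1*w1 / N2
w2 = 75*868 / 62
w2 = 65100 / 62
w2 = 1050 RPM

1050 RPM


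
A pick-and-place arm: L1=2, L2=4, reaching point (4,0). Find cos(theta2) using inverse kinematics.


Given: L1 = 2, L2 = 4, target (x, y) = (4, 0)
Using cos(theta2) = (x^2 + y^2 - L1^2 - L2^2) / (2*L1*L2)
x^2 + y^2 = 4^2 + 0 = 16
L1^2 + L2^2 = 4 + 16 = 20
Numerator = 16 - 20 = -4
Denominator = 2*2*4 = 16
cos(theta2) = -4/16 = -1/4

-1/4


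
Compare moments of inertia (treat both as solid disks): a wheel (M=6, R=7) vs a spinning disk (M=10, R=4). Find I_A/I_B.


Given: M1=6 kg, R1=7 m, M2=10 kg, R2=4 m
For a disk: I = (1/2)*M*R^2, so I_A/I_B = (M1*R1^2)/(M2*R2^2)
M1*R1^2 = 6*49 = 294
M2*R2^2 = 10*16 = 160
I_A/I_B = 294/160 = 147/80

147/80


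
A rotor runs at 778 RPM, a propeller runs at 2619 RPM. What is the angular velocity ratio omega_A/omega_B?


Given: RPM_A = 778, RPM_B = 2619
omega = 2*pi*RPM/60, so omega_A/omega_B = RPM_A / RPM_B
omega_A/omega_B = 778 / 2619
omega_A/omega_B = 778/2619

778/2619


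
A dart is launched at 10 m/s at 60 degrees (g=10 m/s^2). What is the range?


Given: v0 = 10 m/s, theta = 60 deg, g = 10 m/s^2
sin(2*60) = sin(120) = sqrt(3)/2
Using R = v0^2 * sin(2*theta) / g
R = 10^2 * (sqrt(3)/2) / 10
R = 100 * sqrt(3) / 20
R = 5*sqrt(3) m

5*sqrt(3) m


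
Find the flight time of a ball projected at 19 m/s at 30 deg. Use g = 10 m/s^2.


Given: v0 = 19 m/s, theta = 30 deg, g = 10 m/s^2
sin(30) = 1/2
Using T = 2*v0*sin(theta) / g
T = 2*19*1/2 / 10
T = 19 / 10
T = 19/10 s

19/10 s


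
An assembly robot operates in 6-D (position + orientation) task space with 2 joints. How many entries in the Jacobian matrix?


Given: task space dimension = 6, joints = 2
Jacobian is a 6 x 2 matrix
Total entries = rows * columns
Total = 6 * 2
Total = 12

12


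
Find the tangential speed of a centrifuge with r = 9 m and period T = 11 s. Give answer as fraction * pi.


Given: radius r = 9 m, period T = 11 s
Using v = 2*pi*r / T
v = 2*pi*9 / 11
v = 18*pi / 11
v = 18/11*pi m/s

18/11*pi m/s


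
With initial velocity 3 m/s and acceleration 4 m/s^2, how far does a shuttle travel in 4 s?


Given: v0 = 3 m/s, a = 4 m/s^2, t = 4 s
Using s = v0*t + (1/2)*a*t^2
s = 3*4 + (1/2)*4*4^2
s = 12 + (1/2)*64
s = 12 + 32
s = 44

44 m


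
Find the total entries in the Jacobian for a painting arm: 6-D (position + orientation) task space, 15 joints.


Given: task space dimension = 6, joints = 15
Jacobian is a 6 x 15 matrix
Total entries = rows * columns
Total = 6 * 15
Total = 90

90


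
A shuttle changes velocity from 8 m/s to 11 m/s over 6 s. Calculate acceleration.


Given: initial velocity v0 = 8 m/s, final velocity v = 11 m/s, time t = 6 s
Using a = (v - v0) / t
a = (11 - 8) / 6
a = 3 / 6
a = 1/2 m/s^2

1/2 m/s^2


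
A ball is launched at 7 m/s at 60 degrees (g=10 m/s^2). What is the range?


Given: v0 = 7 m/s, theta = 60 deg, g = 10 m/s^2
sin(2*60) = sin(120) = sqrt(3)/2
Using R = v0^2 * sin(2*theta) / g
R = 7^2 * (sqrt(3)/2) / 10
R = 49 * sqrt(3) / 20
R = 49/20*sqrt(3) m

49/20*sqrt(3) m


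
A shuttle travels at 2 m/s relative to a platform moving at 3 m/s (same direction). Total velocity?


Given: object velocity = 2 m/s, platform velocity = 3 m/s (same direction)
Using classical velocity addition: v_total = v_object + v_platform
v_total = 2 + 3
v_total = 5 m/s

5 m/s


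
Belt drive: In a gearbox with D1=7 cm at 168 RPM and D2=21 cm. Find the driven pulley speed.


Given: D1 = 7 cm, w1 = 168 RPM, D2 = 21 cm
Using D1*w1 = D2*w2
w2 = D1*w1 / D2
w2 = 7*168 / 21
w2 = 1176 / 21
w2 = 56 RPM

56 RPM


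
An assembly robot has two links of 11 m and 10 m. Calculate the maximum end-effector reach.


Given: L1 = 11 m, L2 = 10 m
For a 2-link planar arm, max reach = L1 + L2 (fully extended)
Max reach = 11 + 10
Max reach = 21 m

21 m


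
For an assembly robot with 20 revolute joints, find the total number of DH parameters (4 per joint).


Given: 20 joints, 4 DH parameters per joint (d, theta, a, alpha)
Total DH parameters = number_of_joints * 4
Total = 20 * 4
Total = 80

80


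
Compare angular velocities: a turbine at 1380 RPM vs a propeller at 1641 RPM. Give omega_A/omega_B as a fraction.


Given: RPM_A = 1380, RPM_B = 1641
omega = 2*pi*RPM/60, so omega_A/omega_B = RPM_A / RPM_B
omega_A/omega_B = 1380 / 1641
omega_A/omega_B = 460/547

460/547


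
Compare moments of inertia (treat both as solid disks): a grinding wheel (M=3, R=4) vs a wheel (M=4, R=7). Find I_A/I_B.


Given: M1=3 kg, R1=4 m, M2=4 kg, R2=7 m
For a disk: I = (1/2)*M*R^2, so I_A/I_B = (M1*R1^2)/(M2*R2^2)
M1*R1^2 = 3*16 = 48
M2*R2^2 = 4*49 = 196
I_A/I_B = 48/196 = 12/49

12/49


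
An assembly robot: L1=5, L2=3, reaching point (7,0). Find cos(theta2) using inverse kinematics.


Given: L1 = 5, L2 = 3, target (x, y) = (7, 0)
Using cos(theta2) = (x^2 + y^2 - L1^2 - L2^2) / (2*L1*L2)
x^2 + y^2 = 7^2 + 0 = 49
L1^2 + L2^2 = 25 + 9 = 34
Numerator = 49 - 34 = 15
Denominator = 2*5*3 = 30
cos(theta2) = 15/30 = 1/2

1/2


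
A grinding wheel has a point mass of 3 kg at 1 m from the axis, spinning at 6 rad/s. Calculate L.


Given: m = 3 kg, r = 1 m, omega = 6 rad/s
For a point mass: I = m*r^2
I = 3*1^2 = 3*1 = 3
L = I*omega = 3*6
L = 18 kg*m^2/s

18 kg*m^2/s


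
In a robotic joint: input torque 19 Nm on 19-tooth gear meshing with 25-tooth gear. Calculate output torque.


Given: N1 = 19, N2 = 25, T1 = 19 Nm
Using T2/T1 = N2/N1
T2 = T1 * N2 / N1
T2 = 19 * 25 / 19
T2 = 475 / 19
T2 = 25 Nm

25 Nm


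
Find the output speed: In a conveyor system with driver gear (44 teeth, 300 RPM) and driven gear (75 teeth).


Given: N1 = 44 teeth, w1 = 300 RPM, N2 = 75 teeth
Using N1*w1 = N2*w2
w2 = N1*w1 / N2
w2 = 44*300 / 75
w2 = 13200 / 75
w2 = 176 RPM

176 RPM


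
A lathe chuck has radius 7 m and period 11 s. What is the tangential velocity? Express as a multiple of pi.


Given: radius r = 7 m, period T = 11 s
Using v = 2*pi*r / T
v = 2*pi*7 / 11
v = 14*pi / 11
v = 14/11*pi m/s

14/11*pi m/s


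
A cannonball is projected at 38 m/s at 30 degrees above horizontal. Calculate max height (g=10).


Given: v0 = 38 m/s, theta = 30 deg, g = 10 m/s^2
sin^2(30) = 1/4
Using H = v0^2 * sin^2(theta) / (2*g)
H = 38^2 * 1/4 / (2*10)
H = 1444 * 1/4 / 20
H = 361 / 20
H = 361/20 m

361/20 m


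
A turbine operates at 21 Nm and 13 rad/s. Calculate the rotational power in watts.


Given: tau = 21 Nm, omega = 13 rad/s
Using P = tau * omega
P = 21 * 13
P = 273 W

273 W


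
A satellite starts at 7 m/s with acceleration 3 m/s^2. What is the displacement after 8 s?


Given: v0 = 7 m/s, a = 3 m/s^2, t = 8 s
Using s = v0*t + (1/2)*a*t^2
s = 7*8 + (1/2)*3*8^2
s = 56 + (1/2)*192
s = 56 + 96
s = 152

152 m


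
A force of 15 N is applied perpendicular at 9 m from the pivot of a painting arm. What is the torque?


Given: F = 15 N, r = 9 m, angle = 90 deg (perpendicular)
Using tau = F * r * sin(90)
sin(90) = 1
tau = 15 * 9 * 1
tau = 135 Nm

135 Nm


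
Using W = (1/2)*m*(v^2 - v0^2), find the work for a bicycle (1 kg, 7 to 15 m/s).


Given: m = 1 kg, v0 = 7 m/s, v = 15 m/s
Using W = (1/2)*m*(v^2 - v0^2)
v^2 = 15^2 = 225
v0^2 = 7^2 = 49
v^2 - v0^2 = 225 - 49 = 176
W = (1/2)*1*176 = 88 J

88 J


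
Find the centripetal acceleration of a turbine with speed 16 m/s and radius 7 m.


Given: v = 16 m/s, r = 7 m
Using a_c = v^2 / r
a_c = 16^2 / 7
a_c = 256 / 7
a_c = 256/7 m/s^2

256/7 m/s^2


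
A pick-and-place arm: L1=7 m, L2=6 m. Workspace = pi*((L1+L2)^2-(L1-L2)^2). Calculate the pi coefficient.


Given: L1 = 7, L2 = 6
(L1+L2)^2 = (13)^2 = 169
(L1-L2)^2 = (1)^2 = 1
Difference = 169 - 1 = 168
This equals 4*L1*L2 = 4*7*6 = 168
Workspace area = 168*pi

168


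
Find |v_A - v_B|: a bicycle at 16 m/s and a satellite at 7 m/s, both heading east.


Given: v_A = 16 m/s east, v_B = 7 m/s east
Both move in the same direction; relative speed = |v_A - v_B|
|16 - 7| = |9|
= 9 m/s

9 m/s


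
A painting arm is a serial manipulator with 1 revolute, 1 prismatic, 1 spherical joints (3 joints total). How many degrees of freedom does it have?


Given: serial robot with 1 revolute, 1 prismatic, 1 spherical joints
DOF contribution per joint type: revolute=1, prismatic=1, spherical=3, fixed=0
DOF = 1*1 + 1*1 + 1*3
DOF = 5

5


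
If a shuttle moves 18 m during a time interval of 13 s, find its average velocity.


Given: distance d = 18 m, time t = 13 s
Using v = d / t
v = 18 / 13
v = 18/13 m/s

18/13 m/s


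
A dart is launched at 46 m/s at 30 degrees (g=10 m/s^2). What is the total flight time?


Given: v0 = 46 m/s, theta = 30 deg, g = 10 m/s^2
sin(30) = 1/2
Using T = 2*v0*sin(theta) / g
T = 2*46*1/2 / 10
T = 46 / 10
T = 23/5 s

23/5 s


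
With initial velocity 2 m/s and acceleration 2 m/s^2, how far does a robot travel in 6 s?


Given: v0 = 2 m/s, a = 2 m/s^2, t = 6 s
Using s = v0*t + (1/2)*a*t^2
s = 2*6 + (1/2)*2*6^2
s = 12 + (1/2)*72
s = 12 + 36
s = 48

48 m


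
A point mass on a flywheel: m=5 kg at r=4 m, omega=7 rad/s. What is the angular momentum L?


Given: m = 5 kg, r = 4 m, omega = 7 rad/s
For a point mass: I = m*r^2
I = 5*4^2 = 5*16 = 80
L = I*omega = 80*7
L = 560 kg*m^2/s

560 kg*m^2/s


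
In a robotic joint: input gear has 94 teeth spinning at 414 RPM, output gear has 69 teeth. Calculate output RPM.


Given: N1 = 94 teeth, w1 = 414 RPM, N2 = 69 teeth
Using N1*w1 = N2*w2
w2 = N1*w1 / N2
w2 = 94*414 / 69
w2 = 38916 / 69
w2 = 564 RPM

564 RPM


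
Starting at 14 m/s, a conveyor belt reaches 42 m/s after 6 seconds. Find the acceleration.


Given: initial velocity v0 = 14 m/s, final velocity v = 42 m/s, time t = 6 s
Using a = (v - v0) / t
a = (42 - 14) / 6
a = 28 / 6
a = 14/3 m/s^2

14/3 m/s^2


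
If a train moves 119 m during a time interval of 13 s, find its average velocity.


Given: distance d = 119 m, time t = 13 s
Using v = d / t
v = 119 / 13
v = 119/13 m/s

119/13 m/s


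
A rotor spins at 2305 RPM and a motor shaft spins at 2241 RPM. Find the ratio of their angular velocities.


Given: RPM_A = 2305, RPM_B = 2241
omega = 2*pi*RPM/60, so omega_A/omega_B = RPM_A / RPM_B
omega_A/omega_B = 2305 / 2241
omega_A/omega_B = 2305/2241

2305/2241


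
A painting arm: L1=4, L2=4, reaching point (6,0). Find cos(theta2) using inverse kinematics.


Given: L1 = 4, L2 = 4, target (x, y) = (6, 0)
Using cos(theta2) = (x^2 + y^2 - L1^2 - L2^2) / (2*L1*L2)
x^2 + y^2 = 6^2 + 0 = 36
L1^2 + L2^2 = 16 + 16 = 32
Numerator = 36 - 32 = 4
Denominator = 2*4*4 = 32
cos(theta2) = 4/32 = 1/8

1/8


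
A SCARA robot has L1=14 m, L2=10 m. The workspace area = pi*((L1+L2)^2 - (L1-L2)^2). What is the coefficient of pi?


Given: L1 = 14, L2 = 10
(L1+L2)^2 = (24)^2 = 576
(L1-L2)^2 = (4)^2 = 16
Difference = 576 - 16 = 560
This equals 4*L1*L2 = 4*14*10 = 560
Workspace area = 560*pi

560


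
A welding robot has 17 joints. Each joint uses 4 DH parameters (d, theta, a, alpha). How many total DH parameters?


Given: 17 joints, 4 DH parameters per joint (d, theta, a, alpha)
Total DH parameters = number_of_joints * 4
Total = 17 * 4
Total = 68

68


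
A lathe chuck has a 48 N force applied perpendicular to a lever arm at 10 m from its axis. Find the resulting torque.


Given: F = 48 N, r = 10 m, angle = 90 deg (perpendicular)
Using tau = F * r * sin(90)
sin(90) = 1
tau = 48 * 10 * 1
tau = 480 Nm

480 Nm


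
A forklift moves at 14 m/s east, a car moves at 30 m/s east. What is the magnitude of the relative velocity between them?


Given: v_A = 14 m/s east, v_B = 30 m/s east
Both move in the same direction; relative speed = |v_A - v_B|
|14 - 30| = |-16|
= 16 m/s

16 m/s


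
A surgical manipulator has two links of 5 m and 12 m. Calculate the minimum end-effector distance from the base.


Given: L1 = 5 m, L2 = 12 m
For a 2-link planar arm, min reach = |L1 - L2| (second link folded back)
Min reach = |5 - 12|
Min reach = 7 m

7 m


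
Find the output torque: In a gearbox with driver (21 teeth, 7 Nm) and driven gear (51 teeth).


Given: N1 = 21, N2 = 51, T1 = 7 Nm
Using T2/T1 = N2/N1
T2 = T1 * N2 / N1
T2 = 7 * 51 / 21
T2 = 357 / 21
T2 = 17 Nm

17 Nm


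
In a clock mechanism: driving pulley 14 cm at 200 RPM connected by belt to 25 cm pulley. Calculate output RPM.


Given: D1 = 14 cm, w1 = 200 RPM, D2 = 25 cm
Using D1*w1 = D2*w2
w2 = D1*w1 / D2
w2 = 14*200 / 25
w2 = 2800 / 25
w2 = 112 RPM

112 RPM


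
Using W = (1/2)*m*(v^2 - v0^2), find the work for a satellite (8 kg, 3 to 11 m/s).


Given: m = 8 kg, v0 = 3 m/s, v = 11 m/s
Using W = (1/2)*m*(v^2 - v0^2)
v^2 = 11^2 = 121
v0^2 = 3^2 = 9
v^2 - v0^2 = 121 - 9 = 112
W = (1/2)*8*112 = 448 J

448 J


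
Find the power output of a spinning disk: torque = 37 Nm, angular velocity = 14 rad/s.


Given: tau = 37 Nm, omega = 14 rad/s
Using P = tau * omega
P = 37 * 14
P = 518 W

518 W


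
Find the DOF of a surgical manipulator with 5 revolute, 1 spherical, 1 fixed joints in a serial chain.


Given: serial robot with 5 revolute, 1 spherical, 1 fixed joints
DOF contribution per joint type: revolute=1, prismatic=1, spherical=3, fixed=0
DOF = 5*1 + 1*3 + 1*0
DOF = 8

8


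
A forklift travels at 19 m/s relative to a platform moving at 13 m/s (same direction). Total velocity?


Given: object velocity = 19 m/s, platform velocity = 13 m/s (same direction)
Using classical velocity addition: v_total = v_object + v_platform
v_total = 19 + 13
v_total = 32 m/s

32 m/s


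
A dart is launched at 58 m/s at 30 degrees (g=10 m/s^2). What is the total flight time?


Given: v0 = 58 m/s, theta = 30 deg, g = 10 m/s^2
sin(30) = 1/2
Using T = 2*v0*sin(theta) / g
T = 2*58*1/2 / 10
T = 58 / 10
T = 29/5 s

29/5 s


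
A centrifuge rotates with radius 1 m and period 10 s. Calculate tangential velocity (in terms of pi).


Given: radius r = 1 m, period T = 10 s
Using v = 2*pi*r / T
v = 2*pi*1 / 10
v = 2*pi / 10
v = 1/5*pi m/s

1/5*pi m/s


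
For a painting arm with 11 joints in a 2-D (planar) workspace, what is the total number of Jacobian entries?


Given: task space dimension = 2, joints = 11
Jacobian is a 2 x 11 matrix
Total entries = rows * columns
Total = 2 * 11
Total = 22

22


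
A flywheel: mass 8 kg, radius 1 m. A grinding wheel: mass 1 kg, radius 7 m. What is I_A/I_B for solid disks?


Given: M1=8 kg, R1=1 m, M2=1 kg, R2=7 m
For a disk: I = (1/2)*M*R^2, so I_A/I_B = (M1*R1^2)/(M2*R2^2)
M1*R1^2 = 8*1 = 8
M2*R2^2 = 1*49 = 49
I_A/I_B = 8/49 = 8/49

8/49


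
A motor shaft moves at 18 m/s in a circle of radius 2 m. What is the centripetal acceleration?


Given: v = 18 m/s, r = 2 m
Using a_c = v^2 / r
a_c = 18^2 / 2
a_c = 324 / 2
a_c = 162 m/s^2

162 m/s^2


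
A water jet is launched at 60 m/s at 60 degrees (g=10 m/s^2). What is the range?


Given: v0 = 60 m/s, theta = 60 deg, g = 10 m/s^2
sin(2*60) = sin(120) = sqrt(3)/2
Using R = v0^2 * sin(2*theta) / g
R = 60^2 * (sqrt(3)/2) / 10
R = 3600 * sqrt(3) / 20
R = 180*sqrt(3) m

180*sqrt(3) m


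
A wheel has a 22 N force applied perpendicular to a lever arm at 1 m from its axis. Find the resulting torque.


Given: F = 22 N, r = 1 m, angle = 90 deg (perpendicular)
Using tau = F * r * sin(90)
sin(90) = 1
tau = 22 * 1 * 1
tau = 22 Nm

22 Nm


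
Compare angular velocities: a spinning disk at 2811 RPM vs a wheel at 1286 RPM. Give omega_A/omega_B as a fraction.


Given: RPM_A = 2811, RPM_B = 1286
omega = 2*pi*RPM/60, so omega_A/omega_B = RPM_A / RPM_B
omega_A/omega_B = 2811 / 1286
omega_A/omega_B = 2811/1286

2811/1286


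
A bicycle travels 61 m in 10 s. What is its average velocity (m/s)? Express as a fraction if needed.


Given: distance d = 61 m, time t = 10 s
Using v = d / t
v = 61 / 10
v = 61/10 m/s

61/10 m/s


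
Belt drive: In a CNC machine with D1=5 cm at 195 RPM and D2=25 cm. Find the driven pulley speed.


Given: D1 = 5 cm, w1 = 195 RPM, D2 = 25 cm
Using D1*w1 = D2*w2
w2 = D1*w1 / D2
w2 = 5*195 / 25
w2 = 975 / 25
w2 = 39 RPM

39 RPM


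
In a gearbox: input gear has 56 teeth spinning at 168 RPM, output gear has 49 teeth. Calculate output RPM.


Given: N1 = 56 teeth, w1 = 168 RPM, N2 = 49 teeth
Using N1*w1 = N2*w2
w2 = N1*w1 / N2
w2 = 56*168 / 49
w2 = 9408 / 49
w2 = 192 RPM

192 RPM


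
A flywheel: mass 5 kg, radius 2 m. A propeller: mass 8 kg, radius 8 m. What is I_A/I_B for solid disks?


Given: M1=5 kg, R1=2 m, M2=8 kg, R2=8 m
For a disk: I = (1/2)*M*R^2, so I_A/I_B = (M1*R1^2)/(M2*R2^2)
M1*R1^2 = 5*4 = 20
M2*R2^2 = 8*64 = 512
I_A/I_B = 20/512 = 5/128

5/128


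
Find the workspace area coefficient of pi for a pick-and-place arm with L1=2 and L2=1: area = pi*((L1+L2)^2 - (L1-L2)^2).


Given: L1 = 2, L2 = 1
(L1+L2)^2 = (3)^2 = 9
(L1-L2)^2 = (1)^2 = 1
Difference = 9 - 1 = 8
This equals 4*L1*L2 = 4*2*1 = 8
Workspace area = 8*pi

8


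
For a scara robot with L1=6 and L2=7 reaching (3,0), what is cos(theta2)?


Given: L1 = 6, L2 = 7, target (x, y) = (3, 0)
Using cos(theta2) = (x^2 + y^2 - L1^2 - L2^2) / (2*L1*L2)
x^2 + y^2 = 3^2 + 0 = 9
L1^2 + L2^2 = 36 + 49 = 85
Numerator = 9 - 85 = -76
Denominator = 2*6*7 = 84
cos(theta2) = -76/84 = -19/21

-19/21


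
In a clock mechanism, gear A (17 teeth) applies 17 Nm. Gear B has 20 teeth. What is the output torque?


Given: N1 = 17, N2 = 20, T1 = 17 Nm
Using T2/T1 = N2/N1
T2 = T1 * N2 / N1
T2 = 17 * 20 / 17
T2 = 340 / 17
T2 = 20 Nm

20 Nm


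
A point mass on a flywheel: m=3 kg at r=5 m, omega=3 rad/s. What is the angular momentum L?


Given: m = 3 kg, r = 5 m, omega = 3 rad/s
For a point mass: I = m*r^2
I = 3*5^2 = 3*25 = 75
L = I*omega = 75*3
L = 225 kg*m^2/s

225 kg*m^2/s


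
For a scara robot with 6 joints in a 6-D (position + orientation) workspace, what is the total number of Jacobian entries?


Given: task space dimension = 6, joints = 6
Jacobian is a 6 x 6 matrix
Total entries = rows * columns
Total = 6 * 6
Total = 36

36


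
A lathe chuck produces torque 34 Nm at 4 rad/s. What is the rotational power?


Given: tau = 34 Nm, omega = 4 rad/s
Using P = tau * omega
P = 34 * 4
P = 136 W

136 W


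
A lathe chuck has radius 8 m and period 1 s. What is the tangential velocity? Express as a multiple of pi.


Given: radius r = 8 m, period T = 1 s
Using v = 2*pi*r / T
v = 2*pi*8 / 1
v = 16*pi / 1
v = 16*pi m/s

16*pi m/s


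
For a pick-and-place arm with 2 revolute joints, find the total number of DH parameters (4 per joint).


Given: 2 joints, 4 DH parameters per joint (d, theta, a, alpha)
Total DH parameters = number_of_joints * 4
Total = 2 * 4
Total = 8

8


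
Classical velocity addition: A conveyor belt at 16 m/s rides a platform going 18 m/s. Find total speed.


Given: object velocity = 16 m/s, platform velocity = 18 m/s (same direction)
Using classical velocity addition: v_total = v_object + v_platform
v_total = 16 + 18
v_total = 34 m/s

34 m/s


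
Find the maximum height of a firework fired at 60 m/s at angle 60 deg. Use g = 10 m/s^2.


Given: v0 = 60 m/s, theta = 60 deg, g = 10 m/s^2
sin^2(60) = 3/4
Using H = v0^2 * sin^2(theta) / (2*g)
H = 60^2 * 3/4 / (2*10)
H = 3600 * 3/4 / 20
H = 2700 / 20
H = 135 m

135 m


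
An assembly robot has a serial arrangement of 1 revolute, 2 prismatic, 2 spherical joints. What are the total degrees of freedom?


Given: serial robot with 1 revolute, 2 prismatic, 2 spherical joints
DOF contribution per joint type: revolute=1, prismatic=1, spherical=3, fixed=0
DOF = 1*1 + 2*1 + 2*3
DOF = 9

9


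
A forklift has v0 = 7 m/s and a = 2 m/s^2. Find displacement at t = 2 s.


Given: v0 = 7 m/s, a = 2 m/s^2, t = 2 s
Using s = v0*t + (1/2)*a*t^2
s = 7*2 + (1/2)*2*2^2
s = 14 + (1/2)*8
s = 14 + 4
s = 18

18 m


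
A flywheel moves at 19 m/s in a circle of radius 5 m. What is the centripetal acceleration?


Given: v = 19 m/s, r = 5 m
Using a_c = v^2 / r
a_c = 19^2 / 5
a_c = 361 / 5
a_c = 361/5 m/s^2

361/5 m/s^2


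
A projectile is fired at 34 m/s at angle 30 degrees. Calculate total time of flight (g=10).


Given: v0 = 34 m/s, theta = 30 deg, g = 10 m/s^2
sin(30) = 1/2
Using T = 2*v0*sin(theta) / g
T = 2*34*1/2 / 10
T = 34 / 10
T = 17/5 s

17/5 s


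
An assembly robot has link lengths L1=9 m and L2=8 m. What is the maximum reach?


Given: L1 = 9 m, L2 = 8 m
For a 2-link planar arm, max reach = L1 + L2 (fully extended)
Max reach = 9 + 8
Max reach = 17 m

17 m


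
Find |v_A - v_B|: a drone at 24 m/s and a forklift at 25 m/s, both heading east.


Given: v_A = 24 m/s east, v_B = 25 m/s east
Both move in the same direction; relative speed = |v_A - v_B|
|24 - 25| = |-1|
= 1 m/s

1 m/s


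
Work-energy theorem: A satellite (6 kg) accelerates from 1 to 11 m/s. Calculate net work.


Given: m = 6 kg, v0 = 1 m/s, v = 11 m/s
Using W = (1/2)*m*(v^2 - v0^2)
v^2 = 11^2 = 121
v0^2 = 1^2 = 1
v^2 - v0^2 = 121 - 1 = 120
W = (1/2)*6*120 = 360 J

360 J


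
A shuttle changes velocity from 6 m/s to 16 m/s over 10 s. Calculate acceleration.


Given: initial velocity v0 = 6 m/s, final velocity v = 16 m/s, time t = 10 s
Using a = (v - v0) / t
a = (16 - 6) / 10
a = 10 / 10
a = 1 m/s^2

1 m/s^2


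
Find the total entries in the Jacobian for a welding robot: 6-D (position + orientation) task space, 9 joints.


Given: task space dimension = 6, joints = 9
Jacobian is a 6 x 9 matrix
Total entries = rows * columns
Total = 6 * 9
Total = 54

54


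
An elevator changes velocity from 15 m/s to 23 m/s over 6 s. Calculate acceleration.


Given: initial velocity v0 = 15 m/s, final velocity v = 23 m/s, time t = 6 s
Using a = (v - v0) / t
a = (23 - 15) / 6
a = 8 / 6
a = 4/3 m/s^2

4/3 m/s^2


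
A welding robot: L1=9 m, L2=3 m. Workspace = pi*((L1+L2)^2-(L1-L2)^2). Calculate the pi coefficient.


Given: L1 = 9, L2 = 3
(L1+L2)^2 = (12)^2 = 144
(L1-L2)^2 = (6)^2 = 36
Difference = 144 - 36 = 108
This equals 4*L1*L2 = 4*9*3 = 108
Workspace area = 108*pi

108


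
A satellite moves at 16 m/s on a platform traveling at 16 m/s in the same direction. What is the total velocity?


Given: object velocity = 16 m/s, platform velocity = 16 m/s (same direction)
Using classical velocity addition: v_total = v_object + v_platform
v_total = 16 + 16
v_total = 32 m/s

32 m/s


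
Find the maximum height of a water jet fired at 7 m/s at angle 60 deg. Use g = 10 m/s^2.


Given: v0 = 7 m/s, theta = 60 deg, g = 10 m/s^2
sin^2(60) = 3/4
Using H = v0^2 * sin^2(theta) / (2*g)
H = 7^2 * 3/4 / (2*10)
H = 49 * 3/4 / 20
H = 147/4 / 20
H = 147/80 m

147/80 m


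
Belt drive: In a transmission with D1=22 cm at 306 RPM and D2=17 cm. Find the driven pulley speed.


Given: D1 = 22 cm, w1 = 306 RPM, D2 = 17 cm
Using D1*w1 = D2*w2
w2 = D1*w1 / D2
w2 = 22*306 / 17
w2 = 6732 / 17
w2 = 396 RPM

396 RPM


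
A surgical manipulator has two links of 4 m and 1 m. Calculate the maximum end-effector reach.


Given: L1 = 4 m, L2 = 1 m
For a 2-link planar arm, max reach = L1 + L2 (fully extended)
Max reach = 4 + 1
Max reach = 5 m

5 m


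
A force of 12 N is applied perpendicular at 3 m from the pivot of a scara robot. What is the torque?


Given: F = 12 N, r = 3 m, angle = 90 deg (perpendicular)
Using tau = F * r * sin(90)
sin(90) = 1
tau = 12 * 3 * 1
tau = 36 Nm

36 Nm


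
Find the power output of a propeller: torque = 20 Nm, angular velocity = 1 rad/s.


Given: tau = 20 Nm, omega = 1 rad/s
Using P = tau * omega
P = 20 * 1
P = 20 W

20 W


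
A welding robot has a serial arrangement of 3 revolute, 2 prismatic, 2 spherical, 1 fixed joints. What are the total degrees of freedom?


Given: serial robot with 3 revolute, 2 prismatic, 2 spherical, 1 fixed joints
DOF contribution per joint type: revolute=1, prismatic=1, spherical=3, fixed=0
DOF = 3*1 + 2*1 + 2*3 + 1*0
DOF = 11

11


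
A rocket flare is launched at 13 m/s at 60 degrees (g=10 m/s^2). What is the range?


Given: v0 = 13 m/s, theta = 60 deg, g = 10 m/s^2
sin(2*60) = sin(120) = sqrt(3)/2
Using R = v0^2 * sin(2*theta) / g
R = 13^2 * (sqrt(3)/2) / 10
R = 169 * sqrt(3) / 20
R = 169/20*sqrt(3) m

169/20*sqrt(3) m


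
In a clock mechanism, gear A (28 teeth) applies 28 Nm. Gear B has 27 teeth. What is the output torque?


Given: N1 = 28, N2 = 27, T1 = 28 Nm
Using T2/T1 = N2/N1
T2 = T1 * N2 / N1
T2 = 28 * 27 / 28
T2 = 756 / 28
T2 = 27 Nm

27 Nm


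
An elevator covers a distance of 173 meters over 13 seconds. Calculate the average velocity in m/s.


Given: distance d = 173 m, time t = 13 s
Using v = d / t
v = 173 / 13
v = 173/13 m/s

173/13 m/s


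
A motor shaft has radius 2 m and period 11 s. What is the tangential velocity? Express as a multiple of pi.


Given: radius r = 2 m, period T = 11 s
Using v = 2*pi*r / T
v = 2*pi*2 / 11
v = 4*pi / 11
v = 4/11*pi m/s

4/11*pi m/s


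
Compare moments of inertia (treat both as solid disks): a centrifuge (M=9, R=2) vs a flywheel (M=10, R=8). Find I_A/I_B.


Given: M1=9 kg, R1=2 m, M2=10 kg, R2=8 m
For a disk: I = (1/2)*M*R^2, so I_A/I_B = (M1*R1^2)/(M2*R2^2)
M1*R1^2 = 9*4 = 36
M2*R2^2 = 10*64 = 640
I_A/I_B = 36/640 = 9/160

9/160


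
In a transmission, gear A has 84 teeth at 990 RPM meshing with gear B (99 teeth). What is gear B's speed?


Given: N1 = 84 teeth, w1 = 990 RPM, N2 = 99 teeth
Using N1*w1 = N2*w2
w2 = N1*w1 / N2
w2 = 84*990 / 99
w2 = 83160 / 99
w2 = 840 RPM

840 RPM


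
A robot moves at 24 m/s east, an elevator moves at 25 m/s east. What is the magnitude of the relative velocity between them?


Given: v_A = 24 m/s east, v_B = 25 m/s east
Both move in the same direction; relative speed = |v_A - v_B|
|24 - 25| = |-1|
= 1 m/s

1 m/s


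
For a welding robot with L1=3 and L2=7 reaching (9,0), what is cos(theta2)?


Given: L1 = 3, L2 = 7, target (x, y) = (9, 0)
Using cos(theta2) = (x^2 + y^2 - L1^2 - L2^2) / (2*L1*L2)
x^2 + y^2 = 9^2 + 0 = 81
L1^2 + L2^2 = 9 + 49 = 58
Numerator = 81 - 58 = 23
Denominator = 2*3*7 = 42
cos(theta2) = 23/42 = 23/42

23/42


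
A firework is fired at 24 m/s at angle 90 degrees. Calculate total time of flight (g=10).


Given: v0 = 24 m/s, theta = 90 deg, g = 10 m/s^2
sin(90) = 1
Using T = 2*v0*sin(theta) / g
T = 2*24*1 / 10
T = 48 / 10
T = 24/5 s

24/5 s


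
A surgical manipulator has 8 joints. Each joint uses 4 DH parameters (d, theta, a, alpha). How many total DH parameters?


Given: 8 joints, 4 DH parameters per joint (d, theta, a, alpha)
Total DH parameters = number_of_joints * 4
Total = 8 * 4
Total = 32

32


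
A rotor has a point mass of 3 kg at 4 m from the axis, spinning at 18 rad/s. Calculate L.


Given: m = 3 kg, r = 4 m, omega = 18 rad/s
For a point mass: I = m*r^2
I = 3*4^2 = 3*16 = 48
L = I*omega = 48*18
L = 864 kg*m^2/s

864 kg*m^2/s


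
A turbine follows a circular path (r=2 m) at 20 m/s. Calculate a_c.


Given: v = 20 m/s, r = 2 m
Using a_c = v^2 / r
a_c = 20^2 / 2
a_c = 400 / 2
a_c = 200 m/s^2

200 m/s^2


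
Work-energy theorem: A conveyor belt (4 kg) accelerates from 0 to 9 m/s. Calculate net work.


Given: m = 4 kg, v0 = 0 m/s, v = 9 m/s
Using W = (1/2)*m*(v^2 - v0^2)
v^2 = 9^2 = 81
v0^2 = 0^2 = 0
v^2 - v0^2 = 81 - 0 = 81
W = (1/2)*4*81 = 162 J

162 J


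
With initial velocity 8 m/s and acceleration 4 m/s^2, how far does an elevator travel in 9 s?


Given: v0 = 8 m/s, a = 4 m/s^2, t = 9 s
Using s = v0*t + (1/2)*a*t^2
s = 8*9 + (1/2)*4*9^2
s = 72 + (1/2)*324
s = 72 + 162
s = 234

234 m


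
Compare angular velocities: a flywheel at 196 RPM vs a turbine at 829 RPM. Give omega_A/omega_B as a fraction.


Given: RPM_A = 196, RPM_B = 829
omega = 2*pi*RPM/60, so omega_A/omega_B = RPM_A / RPM_B
omega_A/omega_B = 196 / 829
omega_A/omega_B = 196/829

196/829


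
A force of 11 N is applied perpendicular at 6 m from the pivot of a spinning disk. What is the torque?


Given: F = 11 N, r = 6 m, angle = 90 deg (perpendicular)
Using tau = F * r * sin(90)
sin(90) = 1
tau = 11 * 6 * 1
tau = 66 Nm

66 Nm


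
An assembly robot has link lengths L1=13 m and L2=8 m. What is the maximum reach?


Given: L1 = 13 m, L2 = 8 m
For a 2-link planar arm, max reach = L1 + L2 (fully extended)
Max reach = 13 + 8
Max reach = 21 m

21 m


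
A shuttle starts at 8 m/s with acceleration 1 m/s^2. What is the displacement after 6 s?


Given: v0 = 8 m/s, a = 1 m/s^2, t = 6 s
Using s = v0*t + (1/2)*a*t^2
s = 8*6 + (1/2)*1*6^2
s = 48 + (1/2)*36
s = 48 + 18
s = 66

66 m


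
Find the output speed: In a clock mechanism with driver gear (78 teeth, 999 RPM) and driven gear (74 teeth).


Given: N1 = 78 teeth, w1 = 999 RPM, N2 = 74 teeth
Using N1*w1 = N2*w2
w2 = N1*w1 / N2
w2 = 78*999 / 74
w2 = 77922 / 74
w2 = 1053 RPM

1053 RPM


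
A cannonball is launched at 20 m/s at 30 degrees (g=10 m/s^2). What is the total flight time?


Given: v0 = 20 m/s, theta = 30 deg, g = 10 m/s^2
sin(30) = 1/2
Using T = 2*v0*sin(theta) / g
T = 2*20*1/2 / 10
T = 20 / 10
T = 2 s

2 s


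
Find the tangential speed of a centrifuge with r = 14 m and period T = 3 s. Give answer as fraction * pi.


Given: radius r = 14 m, period T = 3 s
Using v = 2*pi*r / T
v = 2*pi*14 / 3
v = 28*pi / 3
v = 28/3*pi m/s

28/3*pi m/s


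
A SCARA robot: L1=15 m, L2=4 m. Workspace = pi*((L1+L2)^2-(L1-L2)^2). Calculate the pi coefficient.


Given: L1 = 15, L2 = 4
(L1+L2)^2 = (19)^2 = 361
(L1-L2)^2 = (11)^2 = 121
Difference = 361 - 121 = 240
This equals 4*L1*L2 = 4*15*4 = 240
Workspace area = 240*pi

240


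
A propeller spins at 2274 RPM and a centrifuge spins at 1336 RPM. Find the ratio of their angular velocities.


Given: RPM_A = 2274, RPM_B = 1336
omega = 2*pi*RPM/60, so omega_A/omega_B = RPM_A / RPM_B
omega_A/omega_B = 2274 / 1336
omega_A/omega_B = 1137/668

1137/668


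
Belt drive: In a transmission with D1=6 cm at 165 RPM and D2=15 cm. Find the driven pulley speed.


Given: D1 = 6 cm, w1 = 165 RPM, D2 = 15 cm
Using D1*w1 = D2*w2
w2 = D1*w1 / D2
w2 = 6*165 / 15
w2 = 990 / 15
w2 = 66 RPM

66 RPM


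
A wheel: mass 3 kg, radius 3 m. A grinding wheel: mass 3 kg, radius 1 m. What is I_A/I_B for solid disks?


Given: M1=3 kg, R1=3 m, M2=3 kg, R2=1 m
For a disk: I = (1/2)*M*R^2, so I_A/I_B = (M1*R1^2)/(M2*R2^2)
M1*R1^2 = 3*9 = 27
M2*R2^2 = 3*1 = 3
I_A/I_B = 27/3 = 9

9


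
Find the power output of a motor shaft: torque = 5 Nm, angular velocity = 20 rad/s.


Given: tau = 5 Nm, omega = 20 rad/s
Using P = tau * omega
P = 5 * 20
P = 100 W

100 W


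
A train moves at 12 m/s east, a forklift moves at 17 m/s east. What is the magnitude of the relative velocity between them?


Given: v_A = 12 m/s east, v_B = 17 m/s east
Both move in the same direction; relative speed = |v_A - v_B|
|12 - 17| = |-5|
= 5 m/s

5 m/s


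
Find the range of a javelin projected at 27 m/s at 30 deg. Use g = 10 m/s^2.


Given: v0 = 27 m/s, theta = 30 deg, g = 10 m/s^2
sin(2*30) = sin(60) = sqrt(3)/2
Using R = v0^2 * sin(2*theta) / g
R = 27^2 * (sqrt(3)/2) / 10
R = 729 * sqrt(3) / 20
R = 729/20*sqrt(3) m

729/20*sqrt(3) m


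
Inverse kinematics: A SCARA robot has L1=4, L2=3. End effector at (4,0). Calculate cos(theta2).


Given: L1 = 4, L2 = 3, target (x, y) = (4, 0)
Using cos(theta2) = (x^2 + y^2 - L1^2 - L2^2) / (2*L1*L2)
x^2 + y^2 = 4^2 + 0 = 16
L1^2 + L2^2 = 16 + 9 = 25
Numerator = 16 - 25 = -9
Denominator = 2*4*3 = 24
cos(theta2) = -9/24 = -3/8

-3/8


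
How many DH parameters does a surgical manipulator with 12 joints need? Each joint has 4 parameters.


Given: 12 joints, 4 DH parameters per joint (d, theta, a, alpha)
Total DH parameters = number_of_joints * 4
Total = 12 * 4
Total = 48

48


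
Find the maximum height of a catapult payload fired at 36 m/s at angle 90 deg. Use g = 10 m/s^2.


Given: v0 = 36 m/s, theta = 90 deg, g = 10 m/s^2
sin^2(90) = 1
Using H = v0^2 * sin^2(theta) / (2*g)
H = 36^2 * 1 / (2*10)
H = 1296 * 1 / 20
H = 1296 / 20
H = 324/5 m

324/5 m


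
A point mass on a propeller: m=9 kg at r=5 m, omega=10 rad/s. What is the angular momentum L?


Given: m = 9 kg, r = 5 m, omega = 10 rad/s
For a point mass: I = m*r^2
I = 9*5^2 = 9*25 = 225
L = I*omega = 225*10
L = 2250 kg*m^2/s

2250 kg*m^2/s


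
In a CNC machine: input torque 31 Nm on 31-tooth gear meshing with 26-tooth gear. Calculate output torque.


Given: N1 = 31, N2 = 26, T1 = 31 Nm
Using T2/T1 = N2/N1
T2 = T1 * N2 / N1
T2 = 31 * 26 / 31
T2 = 806 / 31
T2 = 26 Nm

26 Nm


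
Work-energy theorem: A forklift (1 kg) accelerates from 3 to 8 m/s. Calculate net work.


Given: m = 1 kg, v0 = 3 m/s, v = 8 m/s
Using W = (1/2)*m*(v^2 - v0^2)
v^2 = 8^2 = 64
v0^2 = 3^2 = 9
v^2 - v0^2 = 64 - 9 = 55
W = (1/2)*1*55 = 55/2 J

55/2 J


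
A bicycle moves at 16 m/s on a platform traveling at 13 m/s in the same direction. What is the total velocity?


Given: object velocity = 16 m/s, platform velocity = 13 m/s (same direction)
Using classical velocity addition: v_total = v_object + v_platform
v_total = 16 + 13
v_total = 29 m/s

29 m/s


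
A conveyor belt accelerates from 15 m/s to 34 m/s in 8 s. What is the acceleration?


Given: initial velocity v0 = 15 m/s, final velocity v = 34 m/s, time t = 8 s
Using a = (v - v0) / t
a = (34 - 15) / 8
a = 19 / 8
a = 19/8 m/s^2

19/8 m/s^2


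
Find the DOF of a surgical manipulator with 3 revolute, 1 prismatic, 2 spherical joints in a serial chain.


Given: serial robot with 3 revolute, 1 prismatic, 2 spherical joints
DOF contribution per joint type: revolute=1, prismatic=1, spherical=3, fixed=0
DOF = 3*1 + 1*1 + 2*3
DOF = 10

10


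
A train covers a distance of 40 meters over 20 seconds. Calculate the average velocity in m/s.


Given: distance d = 40 m, time t = 20 s
Using v = d / t
v = 40 / 20
v = 2 m/s

2 m/s


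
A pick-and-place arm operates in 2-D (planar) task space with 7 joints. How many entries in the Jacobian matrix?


Given: task space dimension = 2, joints = 7
Jacobian is a 2 x 7 matrix
Total entries = rows * columns
Total = 2 * 7
Total = 14

14


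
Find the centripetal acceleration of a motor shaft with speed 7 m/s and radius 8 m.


Given: v = 7 m/s, r = 8 m
Using a_c = v^2 / r
a_c = 7^2 / 8
a_c = 49 / 8
a_c = 49/8 m/s^2

49/8 m/s^2


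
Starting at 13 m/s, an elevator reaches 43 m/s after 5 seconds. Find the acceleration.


Given: initial velocity v0 = 13 m/s, final velocity v = 43 m/s, time t = 5 s
Using a = (v - v0) / t
a = (43 - 13) / 5
a = 30 / 5
a = 6 m/s^2

6 m/s^2


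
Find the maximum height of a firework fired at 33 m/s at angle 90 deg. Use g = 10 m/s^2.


Given: v0 = 33 m/s, theta = 90 deg, g = 10 m/s^2
sin^2(90) = 1
Using H = v0^2 * sin^2(theta) / (2*g)
H = 33^2 * 1 / (2*10)
H = 1089 * 1 / 20
H = 1089 / 20
H = 1089/20 m

1089/20 m


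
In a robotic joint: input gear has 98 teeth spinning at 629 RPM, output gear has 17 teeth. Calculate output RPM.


Given: N1 = 98 teeth, w1 = 629 RPM, N2 = 17 teeth
Using N1*w1 = N2*w2
w2 = N1*w1 / N2
w2 = 98*629 / 17
w2 = 61642 / 17
w2 = 3626 RPM

3626 RPM


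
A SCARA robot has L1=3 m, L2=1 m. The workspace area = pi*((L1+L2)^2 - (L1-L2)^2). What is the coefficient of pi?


Given: L1 = 3, L2 = 1
(L1+L2)^2 = (4)^2 = 16
(L1-L2)^2 = (2)^2 = 4
Difference = 16 - 4 = 12
This equals 4*L1*L2 = 4*3*1 = 12
Workspace area = 12*pi

12


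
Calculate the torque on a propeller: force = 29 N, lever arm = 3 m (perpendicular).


Given: F = 29 N, r = 3 m, angle = 90 deg (perpendicular)
Using tau = F * r * sin(90)
sin(90) = 1
tau = 29 * 3 * 1
tau = 87 Nm

87 Nm


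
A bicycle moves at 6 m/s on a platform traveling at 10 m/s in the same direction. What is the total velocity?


Given: object velocity = 6 m/s, platform velocity = 10 m/s (same direction)
Using classical velocity addition: v_total = v_object + v_platform
v_total = 6 + 10
v_total = 16 m/s

16 m/s


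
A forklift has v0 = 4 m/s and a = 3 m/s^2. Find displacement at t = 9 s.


Given: v0 = 4 m/s, a = 3 m/s^2, t = 9 s
Using s = v0*t + (1/2)*a*t^2
s = 4*9 + (1/2)*3*9^2
s = 36 + (1/2)*243
s = 36 + 243/2
s = 315/2

315/2 m


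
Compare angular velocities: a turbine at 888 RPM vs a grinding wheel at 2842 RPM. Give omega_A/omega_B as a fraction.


Given: RPM_A = 888, RPM_B = 2842
omega = 2*pi*RPM/60, so omega_A/omega_B = RPM_A / RPM_B
omega_A/omega_B = 888 / 2842
omega_A/omega_B = 444/1421

444/1421
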